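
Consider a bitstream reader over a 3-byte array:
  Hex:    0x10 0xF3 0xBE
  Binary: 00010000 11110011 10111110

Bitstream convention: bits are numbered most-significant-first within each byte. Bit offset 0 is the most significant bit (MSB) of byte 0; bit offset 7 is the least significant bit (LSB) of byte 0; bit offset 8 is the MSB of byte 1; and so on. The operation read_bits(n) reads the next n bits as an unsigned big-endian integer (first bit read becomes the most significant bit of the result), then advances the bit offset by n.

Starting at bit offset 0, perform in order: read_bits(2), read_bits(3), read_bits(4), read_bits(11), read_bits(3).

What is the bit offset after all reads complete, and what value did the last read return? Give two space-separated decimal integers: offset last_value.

Answer: 23 7

Derivation:
Read 1: bits[0:2] width=2 -> value=0 (bin 00); offset now 2 = byte 0 bit 2; 22 bits remain
Read 2: bits[2:5] width=3 -> value=2 (bin 010); offset now 5 = byte 0 bit 5; 19 bits remain
Read 3: bits[5:9] width=4 -> value=1 (bin 0001); offset now 9 = byte 1 bit 1; 15 bits remain
Read 4: bits[9:20] width=11 -> value=1851 (bin 11100111011); offset now 20 = byte 2 bit 4; 4 bits remain
Read 5: bits[20:23] width=3 -> value=7 (bin 111); offset now 23 = byte 2 bit 7; 1 bits remain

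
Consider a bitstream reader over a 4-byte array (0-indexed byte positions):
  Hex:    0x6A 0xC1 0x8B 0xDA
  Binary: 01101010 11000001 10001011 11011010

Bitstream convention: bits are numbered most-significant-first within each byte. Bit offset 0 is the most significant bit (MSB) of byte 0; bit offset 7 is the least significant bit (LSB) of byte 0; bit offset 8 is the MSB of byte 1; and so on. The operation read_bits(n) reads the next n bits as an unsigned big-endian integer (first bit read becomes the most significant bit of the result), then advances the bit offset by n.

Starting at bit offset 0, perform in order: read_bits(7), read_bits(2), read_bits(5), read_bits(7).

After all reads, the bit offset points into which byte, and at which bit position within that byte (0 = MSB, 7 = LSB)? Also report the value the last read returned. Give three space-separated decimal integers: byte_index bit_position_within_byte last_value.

Answer: 2 5 49

Derivation:
Read 1: bits[0:7] width=7 -> value=53 (bin 0110101); offset now 7 = byte 0 bit 7; 25 bits remain
Read 2: bits[7:9] width=2 -> value=1 (bin 01); offset now 9 = byte 1 bit 1; 23 bits remain
Read 3: bits[9:14] width=5 -> value=16 (bin 10000); offset now 14 = byte 1 bit 6; 18 bits remain
Read 4: bits[14:21] width=7 -> value=49 (bin 0110001); offset now 21 = byte 2 bit 5; 11 bits remain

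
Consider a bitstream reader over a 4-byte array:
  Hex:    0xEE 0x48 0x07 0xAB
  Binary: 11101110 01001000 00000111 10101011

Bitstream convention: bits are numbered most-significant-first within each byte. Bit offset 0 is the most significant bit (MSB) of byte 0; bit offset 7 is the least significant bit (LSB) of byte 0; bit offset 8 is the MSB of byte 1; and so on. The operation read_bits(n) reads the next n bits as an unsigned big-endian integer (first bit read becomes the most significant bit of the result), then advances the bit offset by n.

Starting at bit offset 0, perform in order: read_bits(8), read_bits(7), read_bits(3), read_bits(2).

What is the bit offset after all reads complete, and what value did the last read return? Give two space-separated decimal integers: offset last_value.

Answer: 20 0

Derivation:
Read 1: bits[0:8] width=8 -> value=238 (bin 11101110); offset now 8 = byte 1 bit 0; 24 bits remain
Read 2: bits[8:15] width=7 -> value=36 (bin 0100100); offset now 15 = byte 1 bit 7; 17 bits remain
Read 3: bits[15:18] width=3 -> value=0 (bin 000); offset now 18 = byte 2 bit 2; 14 bits remain
Read 4: bits[18:20] width=2 -> value=0 (bin 00); offset now 20 = byte 2 bit 4; 12 bits remain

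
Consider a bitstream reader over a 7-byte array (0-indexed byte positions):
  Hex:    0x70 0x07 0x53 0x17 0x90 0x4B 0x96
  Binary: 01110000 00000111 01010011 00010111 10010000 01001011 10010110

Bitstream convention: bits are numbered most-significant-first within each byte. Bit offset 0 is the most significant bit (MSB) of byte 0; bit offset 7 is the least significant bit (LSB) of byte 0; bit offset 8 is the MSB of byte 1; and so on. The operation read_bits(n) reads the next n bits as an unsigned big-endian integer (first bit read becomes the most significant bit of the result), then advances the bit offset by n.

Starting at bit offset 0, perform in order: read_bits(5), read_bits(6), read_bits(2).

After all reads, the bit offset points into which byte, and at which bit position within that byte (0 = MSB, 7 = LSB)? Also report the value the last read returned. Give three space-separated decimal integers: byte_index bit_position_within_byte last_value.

Answer: 1 5 0

Derivation:
Read 1: bits[0:5] width=5 -> value=14 (bin 01110); offset now 5 = byte 0 bit 5; 51 bits remain
Read 2: bits[5:11] width=6 -> value=0 (bin 000000); offset now 11 = byte 1 bit 3; 45 bits remain
Read 3: bits[11:13] width=2 -> value=0 (bin 00); offset now 13 = byte 1 bit 5; 43 bits remain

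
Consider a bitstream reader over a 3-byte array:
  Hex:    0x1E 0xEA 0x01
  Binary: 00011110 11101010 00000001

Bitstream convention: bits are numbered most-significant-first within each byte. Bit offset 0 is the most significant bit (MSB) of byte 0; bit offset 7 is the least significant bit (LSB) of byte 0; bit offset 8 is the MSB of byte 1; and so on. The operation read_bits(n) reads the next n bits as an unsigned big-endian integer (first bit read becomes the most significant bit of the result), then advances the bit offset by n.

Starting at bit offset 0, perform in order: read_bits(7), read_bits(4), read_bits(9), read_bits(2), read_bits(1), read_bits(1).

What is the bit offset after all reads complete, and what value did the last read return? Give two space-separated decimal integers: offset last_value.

Read 1: bits[0:7] width=7 -> value=15 (bin 0001111); offset now 7 = byte 0 bit 7; 17 bits remain
Read 2: bits[7:11] width=4 -> value=7 (bin 0111); offset now 11 = byte 1 bit 3; 13 bits remain
Read 3: bits[11:20] width=9 -> value=160 (bin 010100000); offset now 20 = byte 2 bit 4; 4 bits remain
Read 4: bits[20:22] width=2 -> value=0 (bin 00); offset now 22 = byte 2 bit 6; 2 bits remain
Read 5: bits[22:23] width=1 -> value=0 (bin 0); offset now 23 = byte 2 bit 7; 1 bits remain
Read 6: bits[23:24] width=1 -> value=1 (bin 1); offset now 24 = byte 3 bit 0; 0 bits remain

Answer: 24 1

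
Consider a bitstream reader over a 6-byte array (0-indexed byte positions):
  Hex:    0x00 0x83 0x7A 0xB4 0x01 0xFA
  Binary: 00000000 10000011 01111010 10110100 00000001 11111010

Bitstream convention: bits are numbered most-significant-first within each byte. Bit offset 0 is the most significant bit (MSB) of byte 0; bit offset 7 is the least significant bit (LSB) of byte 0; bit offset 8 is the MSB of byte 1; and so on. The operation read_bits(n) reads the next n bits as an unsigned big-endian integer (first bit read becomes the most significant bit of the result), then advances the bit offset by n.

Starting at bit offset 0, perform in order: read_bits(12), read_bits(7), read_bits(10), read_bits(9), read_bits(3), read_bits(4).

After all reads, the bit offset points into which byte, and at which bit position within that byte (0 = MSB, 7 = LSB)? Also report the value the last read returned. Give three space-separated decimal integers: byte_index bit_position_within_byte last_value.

Answer: 5 5 15

Derivation:
Read 1: bits[0:12] width=12 -> value=8 (bin 000000001000); offset now 12 = byte 1 bit 4; 36 bits remain
Read 2: bits[12:19] width=7 -> value=27 (bin 0011011); offset now 19 = byte 2 bit 3; 29 bits remain
Read 3: bits[19:29] width=10 -> value=854 (bin 1101010110); offset now 29 = byte 3 bit 5; 19 bits remain
Read 4: bits[29:38] width=9 -> value=256 (bin 100000000); offset now 38 = byte 4 bit 6; 10 bits remain
Read 5: bits[38:41] width=3 -> value=3 (bin 011); offset now 41 = byte 5 bit 1; 7 bits remain
Read 6: bits[41:45] width=4 -> value=15 (bin 1111); offset now 45 = byte 5 bit 5; 3 bits remain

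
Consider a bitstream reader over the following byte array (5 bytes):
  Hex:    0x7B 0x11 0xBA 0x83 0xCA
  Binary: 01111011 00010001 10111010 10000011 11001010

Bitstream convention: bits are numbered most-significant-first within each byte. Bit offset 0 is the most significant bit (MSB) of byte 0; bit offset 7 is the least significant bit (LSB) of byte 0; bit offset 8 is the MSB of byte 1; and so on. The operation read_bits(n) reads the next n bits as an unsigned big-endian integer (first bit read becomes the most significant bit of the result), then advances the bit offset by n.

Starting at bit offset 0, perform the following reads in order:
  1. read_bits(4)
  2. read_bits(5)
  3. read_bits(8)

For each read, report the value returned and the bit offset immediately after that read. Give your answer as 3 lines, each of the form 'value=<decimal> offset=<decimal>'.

Read 1: bits[0:4] width=4 -> value=7 (bin 0111); offset now 4 = byte 0 bit 4; 36 bits remain
Read 2: bits[4:9] width=5 -> value=22 (bin 10110); offset now 9 = byte 1 bit 1; 31 bits remain
Read 3: bits[9:17] width=8 -> value=35 (bin 00100011); offset now 17 = byte 2 bit 1; 23 bits remain

Answer: value=7 offset=4
value=22 offset=9
value=35 offset=17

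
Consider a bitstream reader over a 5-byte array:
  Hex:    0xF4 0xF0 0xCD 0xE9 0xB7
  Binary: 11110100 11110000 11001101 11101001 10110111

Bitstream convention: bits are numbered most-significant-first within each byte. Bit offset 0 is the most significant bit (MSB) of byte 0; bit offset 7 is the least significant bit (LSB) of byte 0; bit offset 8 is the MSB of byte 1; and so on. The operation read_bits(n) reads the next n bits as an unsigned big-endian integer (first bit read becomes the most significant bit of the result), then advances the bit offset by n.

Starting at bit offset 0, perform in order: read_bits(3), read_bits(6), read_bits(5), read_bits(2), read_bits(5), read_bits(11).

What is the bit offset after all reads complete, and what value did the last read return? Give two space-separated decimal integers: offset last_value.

Read 1: bits[0:3] width=3 -> value=7 (bin 111); offset now 3 = byte 0 bit 3; 37 bits remain
Read 2: bits[3:9] width=6 -> value=41 (bin 101001); offset now 9 = byte 1 bit 1; 31 bits remain
Read 3: bits[9:14] width=5 -> value=28 (bin 11100); offset now 14 = byte 1 bit 6; 26 bits remain
Read 4: bits[14:16] width=2 -> value=0 (bin 00); offset now 16 = byte 2 bit 0; 24 bits remain
Read 5: bits[16:21] width=5 -> value=25 (bin 11001); offset now 21 = byte 2 bit 5; 19 bits remain
Read 6: bits[21:32] width=11 -> value=1513 (bin 10111101001); offset now 32 = byte 4 bit 0; 8 bits remain

Answer: 32 1513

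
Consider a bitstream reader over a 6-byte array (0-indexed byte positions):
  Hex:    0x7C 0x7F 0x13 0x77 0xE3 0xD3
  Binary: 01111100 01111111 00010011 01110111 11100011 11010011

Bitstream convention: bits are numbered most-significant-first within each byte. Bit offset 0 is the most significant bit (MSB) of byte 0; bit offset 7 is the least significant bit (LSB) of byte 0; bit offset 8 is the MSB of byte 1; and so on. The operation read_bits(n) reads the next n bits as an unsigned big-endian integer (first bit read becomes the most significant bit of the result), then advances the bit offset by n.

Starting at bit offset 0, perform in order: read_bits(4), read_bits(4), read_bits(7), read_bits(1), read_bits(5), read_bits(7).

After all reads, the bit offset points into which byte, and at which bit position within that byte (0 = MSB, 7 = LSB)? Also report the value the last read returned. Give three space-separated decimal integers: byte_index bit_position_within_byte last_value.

Read 1: bits[0:4] width=4 -> value=7 (bin 0111); offset now 4 = byte 0 bit 4; 44 bits remain
Read 2: bits[4:8] width=4 -> value=12 (bin 1100); offset now 8 = byte 1 bit 0; 40 bits remain
Read 3: bits[8:15] width=7 -> value=63 (bin 0111111); offset now 15 = byte 1 bit 7; 33 bits remain
Read 4: bits[15:16] width=1 -> value=1 (bin 1); offset now 16 = byte 2 bit 0; 32 bits remain
Read 5: bits[16:21] width=5 -> value=2 (bin 00010); offset now 21 = byte 2 bit 5; 27 bits remain
Read 6: bits[21:28] width=7 -> value=55 (bin 0110111); offset now 28 = byte 3 bit 4; 20 bits remain

Answer: 3 4 55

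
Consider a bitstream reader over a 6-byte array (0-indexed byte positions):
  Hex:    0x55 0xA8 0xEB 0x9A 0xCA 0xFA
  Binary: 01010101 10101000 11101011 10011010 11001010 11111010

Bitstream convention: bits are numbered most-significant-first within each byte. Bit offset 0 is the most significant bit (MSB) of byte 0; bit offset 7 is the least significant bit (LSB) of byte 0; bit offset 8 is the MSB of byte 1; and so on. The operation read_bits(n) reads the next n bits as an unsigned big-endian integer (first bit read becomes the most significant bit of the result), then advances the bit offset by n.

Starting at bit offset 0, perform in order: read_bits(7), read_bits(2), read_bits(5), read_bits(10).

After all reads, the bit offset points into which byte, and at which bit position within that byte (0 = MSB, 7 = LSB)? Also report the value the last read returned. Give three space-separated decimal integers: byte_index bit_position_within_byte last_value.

Read 1: bits[0:7] width=7 -> value=42 (bin 0101010); offset now 7 = byte 0 bit 7; 41 bits remain
Read 2: bits[7:9] width=2 -> value=3 (bin 11); offset now 9 = byte 1 bit 1; 39 bits remain
Read 3: bits[9:14] width=5 -> value=10 (bin 01010); offset now 14 = byte 1 bit 6; 34 bits remain
Read 4: bits[14:24] width=10 -> value=235 (bin 0011101011); offset now 24 = byte 3 bit 0; 24 bits remain

Answer: 3 0 235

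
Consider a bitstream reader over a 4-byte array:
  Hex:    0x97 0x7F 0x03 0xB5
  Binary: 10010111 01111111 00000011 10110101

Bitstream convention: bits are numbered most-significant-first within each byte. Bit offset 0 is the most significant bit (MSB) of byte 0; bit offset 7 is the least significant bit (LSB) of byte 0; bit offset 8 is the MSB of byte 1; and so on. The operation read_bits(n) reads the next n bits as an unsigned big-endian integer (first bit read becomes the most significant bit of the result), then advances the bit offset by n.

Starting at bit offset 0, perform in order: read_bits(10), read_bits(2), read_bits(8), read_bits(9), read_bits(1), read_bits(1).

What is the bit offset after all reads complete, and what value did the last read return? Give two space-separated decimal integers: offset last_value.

Answer: 31 0

Derivation:
Read 1: bits[0:10] width=10 -> value=605 (bin 1001011101); offset now 10 = byte 1 bit 2; 22 bits remain
Read 2: bits[10:12] width=2 -> value=3 (bin 11); offset now 12 = byte 1 bit 4; 20 bits remain
Read 3: bits[12:20] width=8 -> value=240 (bin 11110000); offset now 20 = byte 2 bit 4; 12 bits remain
Read 4: bits[20:29] width=9 -> value=118 (bin 001110110); offset now 29 = byte 3 bit 5; 3 bits remain
Read 5: bits[29:30] width=1 -> value=1 (bin 1); offset now 30 = byte 3 bit 6; 2 bits remain
Read 6: bits[30:31] width=1 -> value=0 (bin 0); offset now 31 = byte 3 bit 7; 1 bits remain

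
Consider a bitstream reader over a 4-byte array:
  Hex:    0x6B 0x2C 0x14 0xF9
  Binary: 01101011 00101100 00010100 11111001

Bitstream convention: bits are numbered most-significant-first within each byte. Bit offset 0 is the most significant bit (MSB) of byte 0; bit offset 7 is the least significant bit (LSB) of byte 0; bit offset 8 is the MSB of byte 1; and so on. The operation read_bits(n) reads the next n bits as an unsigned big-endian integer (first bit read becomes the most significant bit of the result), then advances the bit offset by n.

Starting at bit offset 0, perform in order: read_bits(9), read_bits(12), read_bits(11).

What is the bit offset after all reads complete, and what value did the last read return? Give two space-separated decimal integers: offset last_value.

Read 1: bits[0:9] width=9 -> value=214 (bin 011010110); offset now 9 = byte 1 bit 1; 23 bits remain
Read 2: bits[9:21] width=12 -> value=1410 (bin 010110000010); offset now 21 = byte 2 bit 5; 11 bits remain
Read 3: bits[21:32] width=11 -> value=1273 (bin 10011111001); offset now 32 = byte 4 bit 0; 0 bits remain

Answer: 32 1273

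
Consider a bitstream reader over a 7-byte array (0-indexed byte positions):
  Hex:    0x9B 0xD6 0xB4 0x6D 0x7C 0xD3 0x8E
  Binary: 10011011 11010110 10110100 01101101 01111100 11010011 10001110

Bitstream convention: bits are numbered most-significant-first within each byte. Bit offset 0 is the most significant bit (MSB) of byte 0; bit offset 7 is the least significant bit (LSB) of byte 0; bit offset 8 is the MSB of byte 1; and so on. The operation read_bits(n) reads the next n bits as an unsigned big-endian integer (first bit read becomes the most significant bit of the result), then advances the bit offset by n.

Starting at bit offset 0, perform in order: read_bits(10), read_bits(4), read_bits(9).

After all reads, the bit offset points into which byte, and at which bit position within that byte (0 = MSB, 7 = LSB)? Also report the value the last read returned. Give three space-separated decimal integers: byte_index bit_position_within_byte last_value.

Answer: 2 7 346

Derivation:
Read 1: bits[0:10] width=10 -> value=623 (bin 1001101111); offset now 10 = byte 1 bit 2; 46 bits remain
Read 2: bits[10:14] width=4 -> value=5 (bin 0101); offset now 14 = byte 1 bit 6; 42 bits remain
Read 3: bits[14:23] width=9 -> value=346 (bin 101011010); offset now 23 = byte 2 bit 7; 33 bits remain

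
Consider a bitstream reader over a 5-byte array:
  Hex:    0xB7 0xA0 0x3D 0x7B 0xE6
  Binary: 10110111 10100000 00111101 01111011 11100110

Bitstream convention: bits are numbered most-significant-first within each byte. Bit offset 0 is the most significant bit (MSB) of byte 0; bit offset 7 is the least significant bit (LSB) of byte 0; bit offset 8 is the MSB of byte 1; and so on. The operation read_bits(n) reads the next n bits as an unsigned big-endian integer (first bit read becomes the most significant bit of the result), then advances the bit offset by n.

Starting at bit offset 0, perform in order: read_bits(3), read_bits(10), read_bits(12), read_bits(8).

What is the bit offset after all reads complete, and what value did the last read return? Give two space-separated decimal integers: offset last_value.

Answer: 33 247

Derivation:
Read 1: bits[0:3] width=3 -> value=5 (bin 101); offset now 3 = byte 0 bit 3; 37 bits remain
Read 2: bits[3:13] width=10 -> value=756 (bin 1011110100); offset now 13 = byte 1 bit 5; 27 bits remain
Read 3: bits[13:25] width=12 -> value=122 (bin 000001111010); offset now 25 = byte 3 bit 1; 15 bits remain
Read 4: bits[25:33] width=8 -> value=247 (bin 11110111); offset now 33 = byte 4 bit 1; 7 bits remain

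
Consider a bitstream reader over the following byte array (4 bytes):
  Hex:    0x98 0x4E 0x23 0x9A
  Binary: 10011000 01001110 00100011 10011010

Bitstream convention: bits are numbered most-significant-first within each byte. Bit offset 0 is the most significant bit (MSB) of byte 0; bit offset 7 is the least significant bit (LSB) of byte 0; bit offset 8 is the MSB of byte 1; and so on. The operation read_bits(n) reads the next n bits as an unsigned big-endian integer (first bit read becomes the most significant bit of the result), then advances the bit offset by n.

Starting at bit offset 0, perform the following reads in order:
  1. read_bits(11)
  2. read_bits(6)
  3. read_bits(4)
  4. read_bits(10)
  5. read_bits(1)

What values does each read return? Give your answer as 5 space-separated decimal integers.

Answer: 1218 28 4 461 0

Derivation:
Read 1: bits[0:11] width=11 -> value=1218 (bin 10011000010); offset now 11 = byte 1 bit 3; 21 bits remain
Read 2: bits[11:17] width=6 -> value=28 (bin 011100); offset now 17 = byte 2 bit 1; 15 bits remain
Read 3: bits[17:21] width=4 -> value=4 (bin 0100); offset now 21 = byte 2 bit 5; 11 bits remain
Read 4: bits[21:31] width=10 -> value=461 (bin 0111001101); offset now 31 = byte 3 bit 7; 1 bits remain
Read 5: bits[31:32] width=1 -> value=0 (bin 0); offset now 32 = byte 4 bit 0; 0 bits remain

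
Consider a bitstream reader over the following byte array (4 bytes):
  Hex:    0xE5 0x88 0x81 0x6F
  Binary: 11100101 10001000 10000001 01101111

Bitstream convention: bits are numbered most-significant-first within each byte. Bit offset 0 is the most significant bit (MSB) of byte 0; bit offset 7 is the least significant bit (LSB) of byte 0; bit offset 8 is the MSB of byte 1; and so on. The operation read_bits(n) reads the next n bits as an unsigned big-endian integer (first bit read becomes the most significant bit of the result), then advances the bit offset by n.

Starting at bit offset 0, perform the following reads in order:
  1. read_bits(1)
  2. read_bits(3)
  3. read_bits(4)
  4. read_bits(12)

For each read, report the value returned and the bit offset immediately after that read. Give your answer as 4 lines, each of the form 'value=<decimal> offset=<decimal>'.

Answer: value=1 offset=1
value=6 offset=4
value=5 offset=8
value=2184 offset=20

Derivation:
Read 1: bits[0:1] width=1 -> value=1 (bin 1); offset now 1 = byte 0 bit 1; 31 bits remain
Read 2: bits[1:4] width=3 -> value=6 (bin 110); offset now 4 = byte 0 bit 4; 28 bits remain
Read 3: bits[4:8] width=4 -> value=5 (bin 0101); offset now 8 = byte 1 bit 0; 24 bits remain
Read 4: bits[8:20] width=12 -> value=2184 (bin 100010001000); offset now 20 = byte 2 bit 4; 12 bits remain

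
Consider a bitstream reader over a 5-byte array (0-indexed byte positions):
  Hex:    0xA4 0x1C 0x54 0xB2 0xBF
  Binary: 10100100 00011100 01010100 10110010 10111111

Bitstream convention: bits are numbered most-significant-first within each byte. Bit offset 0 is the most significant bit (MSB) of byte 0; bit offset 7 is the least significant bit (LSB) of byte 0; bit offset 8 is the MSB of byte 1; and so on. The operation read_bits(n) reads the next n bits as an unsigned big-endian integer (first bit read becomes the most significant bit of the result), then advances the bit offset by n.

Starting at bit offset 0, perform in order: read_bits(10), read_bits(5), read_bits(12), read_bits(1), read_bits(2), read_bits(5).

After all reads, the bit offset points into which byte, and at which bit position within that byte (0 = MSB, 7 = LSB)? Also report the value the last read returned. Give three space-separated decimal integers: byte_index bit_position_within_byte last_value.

Read 1: bits[0:10] width=10 -> value=656 (bin 1010010000); offset now 10 = byte 1 bit 2; 30 bits remain
Read 2: bits[10:15] width=5 -> value=14 (bin 01110); offset now 15 = byte 1 bit 7; 25 bits remain
Read 3: bits[15:27] width=12 -> value=677 (bin 001010100101); offset now 27 = byte 3 bit 3; 13 bits remain
Read 4: bits[27:28] width=1 -> value=1 (bin 1); offset now 28 = byte 3 bit 4; 12 bits remain
Read 5: bits[28:30] width=2 -> value=0 (bin 00); offset now 30 = byte 3 bit 6; 10 bits remain
Read 6: bits[30:35] width=5 -> value=21 (bin 10101); offset now 35 = byte 4 bit 3; 5 bits remain

Answer: 4 3 21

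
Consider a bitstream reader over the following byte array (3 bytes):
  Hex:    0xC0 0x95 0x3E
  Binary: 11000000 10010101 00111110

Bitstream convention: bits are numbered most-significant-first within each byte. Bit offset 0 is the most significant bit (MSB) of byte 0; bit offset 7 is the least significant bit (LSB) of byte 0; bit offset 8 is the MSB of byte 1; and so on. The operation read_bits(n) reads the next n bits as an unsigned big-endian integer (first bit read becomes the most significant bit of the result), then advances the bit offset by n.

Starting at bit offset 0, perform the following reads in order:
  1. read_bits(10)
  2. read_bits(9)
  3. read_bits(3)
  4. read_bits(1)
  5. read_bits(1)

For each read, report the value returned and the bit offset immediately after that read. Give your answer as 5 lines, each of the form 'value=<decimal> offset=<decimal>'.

Answer: value=770 offset=10
value=169 offset=19
value=7 offset=22
value=1 offset=23
value=0 offset=24

Derivation:
Read 1: bits[0:10] width=10 -> value=770 (bin 1100000010); offset now 10 = byte 1 bit 2; 14 bits remain
Read 2: bits[10:19] width=9 -> value=169 (bin 010101001); offset now 19 = byte 2 bit 3; 5 bits remain
Read 3: bits[19:22] width=3 -> value=7 (bin 111); offset now 22 = byte 2 bit 6; 2 bits remain
Read 4: bits[22:23] width=1 -> value=1 (bin 1); offset now 23 = byte 2 bit 7; 1 bits remain
Read 5: bits[23:24] width=1 -> value=0 (bin 0); offset now 24 = byte 3 bit 0; 0 bits remain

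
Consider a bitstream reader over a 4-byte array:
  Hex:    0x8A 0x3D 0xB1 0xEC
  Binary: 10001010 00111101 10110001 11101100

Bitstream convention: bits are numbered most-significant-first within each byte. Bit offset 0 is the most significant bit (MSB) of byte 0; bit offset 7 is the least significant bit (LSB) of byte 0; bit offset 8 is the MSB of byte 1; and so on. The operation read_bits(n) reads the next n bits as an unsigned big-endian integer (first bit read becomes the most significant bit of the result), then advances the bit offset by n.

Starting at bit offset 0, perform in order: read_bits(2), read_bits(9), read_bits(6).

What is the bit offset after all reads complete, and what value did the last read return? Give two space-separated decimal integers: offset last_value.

Answer: 17 59

Derivation:
Read 1: bits[0:2] width=2 -> value=2 (bin 10); offset now 2 = byte 0 bit 2; 30 bits remain
Read 2: bits[2:11] width=9 -> value=81 (bin 001010001); offset now 11 = byte 1 bit 3; 21 bits remain
Read 3: bits[11:17] width=6 -> value=59 (bin 111011); offset now 17 = byte 2 bit 1; 15 bits remain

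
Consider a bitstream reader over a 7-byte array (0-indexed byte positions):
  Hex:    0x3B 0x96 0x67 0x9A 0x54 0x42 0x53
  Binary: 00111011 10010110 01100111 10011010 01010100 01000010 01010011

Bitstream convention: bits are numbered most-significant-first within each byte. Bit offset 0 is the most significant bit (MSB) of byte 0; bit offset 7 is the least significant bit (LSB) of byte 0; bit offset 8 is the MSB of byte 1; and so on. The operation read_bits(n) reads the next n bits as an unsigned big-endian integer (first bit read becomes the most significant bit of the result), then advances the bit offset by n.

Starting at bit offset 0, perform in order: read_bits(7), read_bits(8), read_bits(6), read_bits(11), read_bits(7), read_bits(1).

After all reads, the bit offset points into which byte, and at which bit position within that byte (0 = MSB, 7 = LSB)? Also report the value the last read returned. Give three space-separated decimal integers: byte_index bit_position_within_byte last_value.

Read 1: bits[0:7] width=7 -> value=29 (bin 0011101); offset now 7 = byte 0 bit 7; 49 bits remain
Read 2: bits[7:15] width=8 -> value=203 (bin 11001011); offset now 15 = byte 1 bit 7; 41 bits remain
Read 3: bits[15:21] width=6 -> value=12 (bin 001100); offset now 21 = byte 2 bit 5; 35 bits remain
Read 4: bits[21:32] width=11 -> value=1946 (bin 11110011010); offset now 32 = byte 4 bit 0; 24 bits remain
Read 5: bits[32:39] width=7 -> value=42 (bin 0101010); offset now 39 = byte 4 bit 7; 17 bits remain
Read 6: bits[39:40] width=1 -> value=0 (bin 0); offset now 40 = byte 5 bit 0; 16 bits remain

Answer: 5 0 0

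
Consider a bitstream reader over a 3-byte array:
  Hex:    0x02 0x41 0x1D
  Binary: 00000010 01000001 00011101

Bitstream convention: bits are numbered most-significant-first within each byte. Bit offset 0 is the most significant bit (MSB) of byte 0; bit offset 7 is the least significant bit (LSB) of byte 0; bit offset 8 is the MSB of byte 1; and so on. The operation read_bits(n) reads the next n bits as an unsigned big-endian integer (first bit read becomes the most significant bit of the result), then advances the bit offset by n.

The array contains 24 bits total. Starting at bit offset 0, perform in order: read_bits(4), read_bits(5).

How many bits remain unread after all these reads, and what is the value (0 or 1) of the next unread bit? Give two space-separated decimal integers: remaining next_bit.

Answer: 15 1

Derivation:
Read 1: bits[0:4] width=4 -> value=0 (bin 0000); offset now 4 = byte 0 bit 4; 20 bits remain
Read 2: bits[4:9] width=5 -> value=4 (bin 00100); offset now 9 = byte 1 bit 1; 15 bits remain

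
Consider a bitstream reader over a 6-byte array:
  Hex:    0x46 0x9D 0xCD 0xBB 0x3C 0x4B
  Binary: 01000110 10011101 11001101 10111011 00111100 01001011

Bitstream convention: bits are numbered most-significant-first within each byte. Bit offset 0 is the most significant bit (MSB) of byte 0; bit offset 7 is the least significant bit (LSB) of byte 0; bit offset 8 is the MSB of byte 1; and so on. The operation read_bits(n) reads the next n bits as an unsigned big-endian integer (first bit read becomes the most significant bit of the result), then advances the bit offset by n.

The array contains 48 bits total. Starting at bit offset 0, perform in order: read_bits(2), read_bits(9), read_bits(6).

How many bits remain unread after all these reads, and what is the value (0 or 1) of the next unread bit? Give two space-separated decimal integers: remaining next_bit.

Answer: 31 1

Derivation:
Read 1: bits[0:2] width=2 -> value=1 (bin 01); offset now 2 = byte 0 bit 2; 46 bits remain
Read 2: bits[2:11] width=9 -> value=52 (bin 000110100); offset now 11 = byte 1 bit 3; 37 bits remain
Read 3: bits[11:17] width=6 -> value=59 (bin 111011); offset now 17 = byte 2 bit 1; 31 bits remain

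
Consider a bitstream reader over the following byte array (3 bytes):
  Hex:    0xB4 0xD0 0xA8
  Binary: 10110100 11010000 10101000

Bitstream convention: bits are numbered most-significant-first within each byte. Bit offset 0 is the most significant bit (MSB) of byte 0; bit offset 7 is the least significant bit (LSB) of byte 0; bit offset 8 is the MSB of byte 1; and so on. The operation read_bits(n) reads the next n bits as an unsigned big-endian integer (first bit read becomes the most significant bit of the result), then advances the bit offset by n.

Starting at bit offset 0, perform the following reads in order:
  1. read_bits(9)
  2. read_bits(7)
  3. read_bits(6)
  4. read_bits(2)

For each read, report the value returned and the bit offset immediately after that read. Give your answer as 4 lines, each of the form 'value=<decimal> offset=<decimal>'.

Read 1: bits[0:9] width=9 -> value=361 (bin 101101001); offset now 9 = byte 1 bit 1; 15 bits remain
Read 2: bits[9:16] width=7 -> value=80 (bin 1010000); offset now 16 = byte 2 bit 0; 8 bits remain
Read 3: bits[16:22] width=6 -> value=42 (bin 101010); offset now 22 = byte 2 bit 6; 2 bits remain
Read 4: bits[22:24] width=2 -> value=0 (bin 00); offset now 24 = byte 3 bit 0; 0 bits remain

Answer: value=361 offset=9
value=80 offset=16
value=42 offset=22
value=0 offset=24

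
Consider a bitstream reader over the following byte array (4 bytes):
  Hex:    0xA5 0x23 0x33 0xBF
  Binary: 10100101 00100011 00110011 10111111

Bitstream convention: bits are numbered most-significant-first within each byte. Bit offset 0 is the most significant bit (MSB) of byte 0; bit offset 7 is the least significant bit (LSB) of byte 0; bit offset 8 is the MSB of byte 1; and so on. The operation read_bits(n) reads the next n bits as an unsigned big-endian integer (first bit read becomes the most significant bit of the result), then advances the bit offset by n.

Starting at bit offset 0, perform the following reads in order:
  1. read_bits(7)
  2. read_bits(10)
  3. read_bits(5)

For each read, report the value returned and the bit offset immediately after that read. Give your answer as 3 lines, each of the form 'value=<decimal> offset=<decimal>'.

Answer: value=82 offset=7
value=582 offset=17
value=12 offset=22

Derivation:
Read 1: bits[0:7] width=7 -> value=82 (bin 1010010); offset now 7 = byte 0 bit 7; 25 bits remain
Read 2: bits[7:17] width=10 -> value=582 (bin 1001000110); offset now 17 = byte 2 bit 1; 15 bits remain
Read 3: bits[17:22] width=5 -> value=12 (bin 01100); offset now 22 = byte 2 bit 6; 10 bits remain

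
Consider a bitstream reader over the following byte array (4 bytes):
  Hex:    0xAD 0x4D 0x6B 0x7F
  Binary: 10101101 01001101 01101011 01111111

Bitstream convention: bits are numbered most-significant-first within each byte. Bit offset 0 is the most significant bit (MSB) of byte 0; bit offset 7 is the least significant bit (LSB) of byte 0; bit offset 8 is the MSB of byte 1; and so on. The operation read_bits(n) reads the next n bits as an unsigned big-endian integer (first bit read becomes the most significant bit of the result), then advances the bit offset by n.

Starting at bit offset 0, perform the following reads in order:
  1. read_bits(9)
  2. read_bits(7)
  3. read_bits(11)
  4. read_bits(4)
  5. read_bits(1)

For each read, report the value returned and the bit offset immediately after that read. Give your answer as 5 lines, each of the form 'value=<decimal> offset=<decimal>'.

Answer: value=346 offset=9
value=77 offset=16
value=859 offset=27
value=15 offset=31
value=1 offset=32

Derivation:
Read 1: bits[0:9] width=9 -> value=346 (bin 101011010); offset now 9 = byte 1 bit 1; 23 bits remain
Read 2: bits[9:16] width=7 -> value=77 (bin 1001101); offset now 16 = byte 2 bit 0; 16 bits remain
Read 3: bits[16:27] width=11 -> value=859 (bin 01101011011); offset now 27 = byte 3 bit 3; 5 bits remain
Read 4: bits[27:31] width=4 -> value=15 (bin 1111); offset now 31 = byte 3 bit 7; 1 bits remain
Read 5: bits[31:32] width=1 -> value=1 (bin 1); offset now 32 = byte 4 bit 0; 0 bits remain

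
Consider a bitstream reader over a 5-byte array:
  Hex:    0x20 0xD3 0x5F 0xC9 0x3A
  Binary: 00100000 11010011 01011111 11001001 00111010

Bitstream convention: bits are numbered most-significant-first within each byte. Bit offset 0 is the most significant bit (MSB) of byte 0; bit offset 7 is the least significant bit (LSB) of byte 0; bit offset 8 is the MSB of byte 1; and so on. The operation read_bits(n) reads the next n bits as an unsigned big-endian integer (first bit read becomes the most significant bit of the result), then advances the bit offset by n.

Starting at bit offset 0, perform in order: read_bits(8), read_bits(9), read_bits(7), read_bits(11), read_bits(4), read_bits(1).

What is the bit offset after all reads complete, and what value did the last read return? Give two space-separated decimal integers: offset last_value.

Answer: 40 0

Derivation:
Read 1: bits[0:8] width=8 -> value=32 (bin 00100000); offset now 8 = byte 1 bit 0; 32 bits remain
Read 2: bits[8:17] width=9 -> value=422 (bin 110100110); offset now 17 = byte 2 bit 1; 23 bits remain
Read 3: bits[17:24] width=7 -> value=95 (bin 1011111); offset now 24 = byte 3 bit 0; 16 bits remain
Read 4: bits[24:35] width=11 -> value=1609 (bin 11001001001); offset now 35 = byte 4 bit 3; 5 bits remain
Read 5: bits[35:39] width=4 -> value=13 (bin 1101); offset now 39 = byte 4 bit 7; 1 bits remain
Read 6: bits[39:40] width=1 -> value=0 (bin 0); offset now 40 = byte 5 bit 0; 0 bits remain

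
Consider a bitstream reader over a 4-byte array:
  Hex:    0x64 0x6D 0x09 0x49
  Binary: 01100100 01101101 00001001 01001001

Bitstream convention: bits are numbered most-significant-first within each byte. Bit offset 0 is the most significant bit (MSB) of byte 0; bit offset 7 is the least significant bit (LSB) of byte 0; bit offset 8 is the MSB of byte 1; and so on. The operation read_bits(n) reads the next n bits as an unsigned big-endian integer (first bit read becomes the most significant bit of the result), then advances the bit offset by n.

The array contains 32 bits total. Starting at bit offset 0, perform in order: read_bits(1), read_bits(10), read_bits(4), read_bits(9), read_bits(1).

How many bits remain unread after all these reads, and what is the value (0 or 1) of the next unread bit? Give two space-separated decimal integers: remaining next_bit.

Answer: 7 1

Derivation:
Read 1: bits[0:1] width=1 -> value=0 (bin 0); offset now 1 = byte 0 bit 1; 31 bits remain
Read 2: bits[1:11] width=10 -> value=803 (bin 1100100011); offset now 11 = byte 1 bit 3; 21 bits remain
Read 3: bits[11:15] width=4 -> value=6 (bin 0110); offset now 15 = byte 1 bit 7; 17 bits remain
Read 4: bits[15:24] width=9 -> value=265 (bin 100001001); offset now 24 = byte 3 bit 0; 8 bits remain
Read 5: bits[24:25] width=1 -> value=0 (bin 0); offset now 25 = byte 3 bit 1; 7 bits remain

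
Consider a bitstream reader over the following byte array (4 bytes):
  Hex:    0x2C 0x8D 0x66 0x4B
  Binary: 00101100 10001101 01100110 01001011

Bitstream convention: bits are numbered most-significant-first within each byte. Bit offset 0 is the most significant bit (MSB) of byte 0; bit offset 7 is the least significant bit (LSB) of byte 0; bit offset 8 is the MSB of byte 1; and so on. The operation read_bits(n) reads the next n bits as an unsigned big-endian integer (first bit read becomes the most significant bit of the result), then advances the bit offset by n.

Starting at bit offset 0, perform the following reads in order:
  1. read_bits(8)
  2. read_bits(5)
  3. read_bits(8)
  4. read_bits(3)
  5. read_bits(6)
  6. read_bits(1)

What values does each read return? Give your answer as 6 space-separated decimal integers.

Answer: 44 17 172 6 18 1

Derivation:
Read 1: bits[0:8] width=8 -> value=44 (bin 00101100); offset now 8 = byte 1 bit 0; 24 bits remain
Read 2: bits[8:13] width=5 -> value=17 (bin 10001); offset now 13 = byte 1 bit 5; 19 bits remain
Read 3: bits[13:21] width=8 -> value=172 (bin 10101100); offset now 21 = byte 2 bit 5; 11 bits remain
Read 4: bits[21:24] width=3 -> value=6 (bin 110); offset now 24 = byte 3 bit 0; 8 bits remain
Read 5: bits[24:30] width=6 -> value=18 (bin 010010); offset now 30 = byte 3 bit 6; 2 bits remain
Read 6: bits[30:31] width=1 -> value=1 (bin 1); offset now 31 = byte 3 bit 7; 1 bits remain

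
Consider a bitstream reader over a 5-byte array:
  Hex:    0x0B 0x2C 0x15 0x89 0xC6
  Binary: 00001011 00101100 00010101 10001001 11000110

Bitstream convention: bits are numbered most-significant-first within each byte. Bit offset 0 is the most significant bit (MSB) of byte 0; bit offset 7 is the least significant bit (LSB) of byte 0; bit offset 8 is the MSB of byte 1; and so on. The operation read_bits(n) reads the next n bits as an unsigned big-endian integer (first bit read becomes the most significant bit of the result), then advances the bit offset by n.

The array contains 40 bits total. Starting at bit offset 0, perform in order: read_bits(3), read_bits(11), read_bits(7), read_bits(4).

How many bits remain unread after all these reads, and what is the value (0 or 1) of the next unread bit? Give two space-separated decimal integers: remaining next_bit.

Read 1: bits[0:3] width=3 -> value=0 (bin 000); offset now 3 = byte 0 bit 3; 37 bits remain
Read 2: bits[3:14] width=11 -> value=715 (bin 01011001011); offset now 14 = byte 1 bit 6; 26 bits remain
Read 3: bits[14:21] width=7 -> value=2 (bin 0000010); offset now 21 = byte 2 bit 5; 19 bits remain
Read 4: bits[21:25] width=4 -> value=11 (bin 1011); offset now 25 = byte 3 bit 1; 15 bits remain

Answer: 15 0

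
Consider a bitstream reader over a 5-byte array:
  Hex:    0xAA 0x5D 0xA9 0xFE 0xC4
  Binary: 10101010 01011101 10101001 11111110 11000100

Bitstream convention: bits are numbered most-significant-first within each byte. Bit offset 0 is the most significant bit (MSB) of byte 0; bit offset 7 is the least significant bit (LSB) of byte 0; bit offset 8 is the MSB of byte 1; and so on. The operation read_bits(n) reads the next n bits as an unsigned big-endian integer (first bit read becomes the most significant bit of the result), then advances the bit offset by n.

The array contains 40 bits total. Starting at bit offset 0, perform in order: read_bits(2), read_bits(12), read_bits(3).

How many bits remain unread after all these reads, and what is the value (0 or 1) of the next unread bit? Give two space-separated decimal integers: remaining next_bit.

Answer: 23 0

Derivation:
Read 1: bits[0:2] width=2 -> value=2 (bin 10); offset now 2 = byte 0 bit 2; 38 bits remain
Read 2: bits[2:14] width=12 -> value=2711 (bin 101010010111); offset now 14 = byte 1 bit 6; 26 bits remain
Read 3: bits[14:17] width=3 -> value=3 (bin 011); offset now 17 = byte 2 bit 1; 23 bits remain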